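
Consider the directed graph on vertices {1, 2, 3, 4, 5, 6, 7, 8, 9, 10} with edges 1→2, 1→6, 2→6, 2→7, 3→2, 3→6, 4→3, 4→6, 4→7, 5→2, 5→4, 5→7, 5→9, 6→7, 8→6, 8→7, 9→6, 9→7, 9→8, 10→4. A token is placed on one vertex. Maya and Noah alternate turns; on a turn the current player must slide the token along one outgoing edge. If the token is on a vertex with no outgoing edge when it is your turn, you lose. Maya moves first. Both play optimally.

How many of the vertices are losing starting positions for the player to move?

Use the standard recursion: the mover loses at a terminal position; elsewhere, the mover wins exactly when some move hands the opponent an L position.
Every edge goes from a vertex to one that appears earlier in the order 7, 6, 2, 8, 3, 4, 1, 9, 5, 10, so processing vertices in that order labels each vertex after all of its successors.
7: no outgoing edge → L
6: reaches L-position 7 → W
2: reaches L-position 7 → W
8: reaches L-position 7 → W
3: only reaches 2(W), 6(W), all W → L
4: reaches L-position 3 → W
1: only reaches 2(W), 6(W), all W → L
9: reaches L-position 7 → W
5: reaches L-position 7 → W
10: only reaches 4(W), which is W → L
The L vertices are 1, 3, 7, 10; that is 4 in all.

4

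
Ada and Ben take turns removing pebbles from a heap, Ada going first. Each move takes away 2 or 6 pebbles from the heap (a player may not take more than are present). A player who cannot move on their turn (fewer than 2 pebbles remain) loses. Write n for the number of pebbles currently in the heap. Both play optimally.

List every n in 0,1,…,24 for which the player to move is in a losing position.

0, 1, 4, 5, 8, 9, 12, 13, 16, 17, 20, 21, 24

Classify positions by backward induction: terminal positions (no move available) are L. From any other position, the mover wins iff some move reaches an L.
n=0: no move → L
n=1: no move → L
n=2: W (go to 0, an L position)
n=3: W (go to 1, an L position)
n=4: L (sole option 2(W) is W)
n=5: L (sole option 3(W) is W)
n=6: W (go to 4, an L position)
n=7: W (go to 5, an L position)
n=8: L (options 6(W), 2(W) are all W)
n=9: L (options 7(W), 3(W) are all W)
n=10: W (go to 8, an L position)
n=11: W (go to 9, an L position)
n=12: L (options 10(W), 6(W) are all W)
n=13: L (options 11(W), 7(W) are all W)
n=14: W (go to 12, an L position)
n=15: W (go to 13, an L position)
n=16: L (options 14(W), 10(W) are all W)
n=17: L (options 15(W), 11(W) are all W)
n=18: W (go to 16, an L position)
n=19: W (go to 17, an L position)
n=20: L (options 18(W), 14(W) are all W)
n=21: L (options 19(W), 15(W) are all W)
n=22: W (go to 20, an L position)
n=23: W (go to 21, an L position)
n=24: L (options 22(W), 18(W) are all W)
Reading off the rows marked L gives the requested list; there are 13 such values of n.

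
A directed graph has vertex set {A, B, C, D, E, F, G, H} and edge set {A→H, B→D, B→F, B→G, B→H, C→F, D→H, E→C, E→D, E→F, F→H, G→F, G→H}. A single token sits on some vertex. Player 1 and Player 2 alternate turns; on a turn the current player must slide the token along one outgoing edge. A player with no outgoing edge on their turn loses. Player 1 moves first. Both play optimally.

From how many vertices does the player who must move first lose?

Use the standard recursion: the mover loses at a terminal position; elsewhere, the mover wins exactly when some move hands the opponent an L position.
Every edge goes from a vertex to one that appears earlier in the order H, F, G, D, C, A, E, B, so processing vertices in that order labels each vertex after all of its successors.
H: no outgoing edge → L
F: can move to H, which is L ⇒ W
G: can move to H, which is L ⇒ W
D: can move to H, which is L ⇒ W
C: the only move is to F(W), a W ⇒ L
A: can move to H, which is L ⇒ W
E: can move to C, which is L ⇒ W
B: can move to H, which is L ⇒ W
The L vertices are C, H; that is 2 in all.

2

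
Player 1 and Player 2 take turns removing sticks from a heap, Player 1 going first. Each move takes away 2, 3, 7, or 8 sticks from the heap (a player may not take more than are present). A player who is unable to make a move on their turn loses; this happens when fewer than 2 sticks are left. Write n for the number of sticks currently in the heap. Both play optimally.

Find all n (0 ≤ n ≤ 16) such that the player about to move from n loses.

0, 1, 5, 6, 10, 11, 15, 16

Positions with no move are L. A position that does have a move is losing for the player to move precisely when every available move leads to a winning position for the opponent. Fill in the labels:
n=0: no move → L
n=1: no move → L
n=2: W (go to 0, an L position)
n=3: W (go to 1, an L position)
n=4: W (go to 1, an L position)
n=5: L (options 3(W), 2(W) are all W)
n=6: L (options 4(W), 3(W) are all W)
n=7: W (go to 5, an L position)
n=8: W (go to 6, an L position)
n=9: W (go to 6, an L position)
n=10: L (options 8(W), 7(W), 3(W), 2(W) are all W)
n=11: L (options 9(W), 8(W), 4(W), 3(W) are all W)
n=12: W (go to 10, an L position)
n=13: W (go to 11, an L position)
n=14: W (go to 11, an L position)
n=15: L (options 13(W), 12(W), 8(W), 7(W) are all W)
n=16: L (options 14(W), 13(W), 9(W), 8(W) are all W)
The losing starting values of n are exactly the entries labelled L in this table (8 of them).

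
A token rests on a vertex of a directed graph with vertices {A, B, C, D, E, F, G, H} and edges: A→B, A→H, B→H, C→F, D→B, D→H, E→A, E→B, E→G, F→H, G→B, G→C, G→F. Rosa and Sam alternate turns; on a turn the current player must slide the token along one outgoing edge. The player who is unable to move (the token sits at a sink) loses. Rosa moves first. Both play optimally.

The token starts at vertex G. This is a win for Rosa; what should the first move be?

Move to C.

Compute win/loss labels from the base case upward. A position with no move is L. Any other position is W if it can reach an L in one move, else L.
Every edge goes from a vertex to one that appears earlier in the order H, F, B, C, A, G, E, D, so processing vertices in that order labels each vertex after all of its successors.
H: no outgoing edge → L
F: W (go to H, an L position)
B: W (go to H, an L position)
C: L (sole option F(W) is W)
A: W (go to H, an L position)
G: W (go to C, an L position)
E: L (options G(W), A(W), B(W) are all W)
D: W (go to H, an L position)
From G, the L positions reachable in one move are: C.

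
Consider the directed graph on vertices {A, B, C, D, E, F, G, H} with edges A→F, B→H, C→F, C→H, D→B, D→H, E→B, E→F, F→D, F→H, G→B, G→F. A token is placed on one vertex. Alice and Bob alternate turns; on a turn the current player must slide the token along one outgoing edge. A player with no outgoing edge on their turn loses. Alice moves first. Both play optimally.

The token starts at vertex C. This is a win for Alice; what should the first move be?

Move to H.

Compute win/loss labels from the base case upward. A position with no move is L. Any other position is W if it can reach an L in one move, else L.
Every edge goes from a vertex to one that appears earlier in the order H, B, D, F, C, E, G, A, so processing vertices in that order labels each vertex after all of its successors.
H: no outgoing edge → L
B: W (go to H, an L position)
D: W (go to H, an L position)
F: W (go to H, an L position)
C: W (go to H, an L position)
E: L (options F(W), B(W) are all W)
G: L (options F(W), B(W) are all W)
A: L (sole option F(W) is W)
From C, the L positions reachable in one move are: H.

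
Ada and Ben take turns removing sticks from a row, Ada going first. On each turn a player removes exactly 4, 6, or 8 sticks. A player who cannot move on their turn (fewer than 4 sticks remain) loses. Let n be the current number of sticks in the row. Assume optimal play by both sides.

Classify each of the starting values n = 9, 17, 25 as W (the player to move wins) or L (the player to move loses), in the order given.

Classify positions by backward induction: terminal positions (no move available) are L. From any other position, the mover wins iff some move reaches an L.
n=0: no move → L
n=1: no move → L
n=2: no move → L
n=3: no move → L
n=4: →0(L), so W
n=5: →1(L), so W
n=6: →2(L), so W
n=7: →3(L), so W
n=8: →2(L), so W
n=9: →3(L), so W
n=10: →2(L), so W
n=11: →3(L), so W
n=12: →8(W), 6(W), 4(W) — all W, so L
n=13: →9(W), 7(W), 5(W) — all W, so L
n=14: →10(W), 8(W), 6(W) — all W, so L
n=15: →11(W), 9(W), 7(W) — all W, so L
n=16: →12(L), so W
n=17: →13(L), so W
n=18: →14(L), so W
n=19: →15(L), so W
n=20: →14(L), so W
n=21: →15(L), so W
n=22: →14(L), so W
n=23: →15(L), so W
n=24: →20(W), 18(W), 16(W) — all W, so L
n=25: →21(W), 19(W), 17(W) — all W, so L

9: W, 17: W, 25: L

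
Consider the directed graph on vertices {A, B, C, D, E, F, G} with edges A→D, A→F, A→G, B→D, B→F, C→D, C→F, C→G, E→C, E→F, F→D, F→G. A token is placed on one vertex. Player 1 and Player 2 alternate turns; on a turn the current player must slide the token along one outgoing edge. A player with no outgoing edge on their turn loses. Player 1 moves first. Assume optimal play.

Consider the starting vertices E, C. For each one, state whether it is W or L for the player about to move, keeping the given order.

Use the standard recursion: the mover loses at a terminal position; elsewhere, the mover wins exactly when some move hands the opponent an L position.
Every edge goes from a vertex to one that appears earlier in the order D, G, F, B, C, A, E, so processing vertices in that order labels each vertex after all of its successors.
D: no outgoing edge → L
G: no outgoing edge → L
F: reaches L-position G → W
B: reaches L-position D → W
C: reaches L-position G → W
A: reaches L-position G → W
E: only reaches C(W), F(W), all W → L

E: L, C: W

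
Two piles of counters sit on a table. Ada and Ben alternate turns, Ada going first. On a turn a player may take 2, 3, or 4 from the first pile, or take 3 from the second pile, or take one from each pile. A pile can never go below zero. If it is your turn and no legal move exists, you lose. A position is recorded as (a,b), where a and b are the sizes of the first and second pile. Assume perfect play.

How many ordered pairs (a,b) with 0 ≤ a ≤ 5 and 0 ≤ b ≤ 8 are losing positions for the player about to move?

Build the W/L table. Terminal = L. A non-terminal position is W if it has a move to some L; otherwise it is L.
Every move lowers a or b (never raises either), so fill the grid row by row in increasing a, and left to right within a row: each cell's successors are then already labelled.
      b=0  b=1  b=2  b=3  b=4  b=5  b=6  b=7  b=8
a=0:    L    L    L    W    W    W    L    L    L
a=1:    L    W    W    W    L    L    L    W    W
a=2:    W    W    W    L    L    W    W    W    W
a=3:    W    W    W    L    W    W    W    W    W
a=4:    W    W    W    W    W    W    W    W    W
a=5:    W    L    L    W    W    W    W    L    L
Cells with no legal move (terminal, hence L): (0,0), (0,1), (0,2), (1,0).
The remaining L cells, each justified by listing all of its moves:
(0,6): only reaches (0,3)(W), which is W → L
(0,7): only reaches (0,4)(W), which is W → L
(0,8): only reaches (0,5)(W), which is W → L
(1,4): only reaches (1,1)(W), (0,3)(W), all W → L
(1,5): only reaches (1,2)(W), (0,4)(W), all W → L
(1,6): only reaches (1,3)(W), (0,5)(W), all W → L
(2,3): only reaches (0,3)(W), (2,0)(W), (1,2)(W), all W → L
(2,4): only reaches (0,4)(W), (2,1)(W), (1,3)(W), all W → L
(3,3): only reaches (1,3)(W), (0,3)(W), (3,0)(W), (2,2)(W), all W → L
(5,1): only reaches (3,1)(W), (2,1)(W), (1,1)(W), (4,0)(W), all W → L
(5,2): only reaches (3,2)(W), (2,2)(W), (1,2)(W), (4,1)(W), all W → L
(5,7): only reaches (3,7)(W), (2,7)(W), (1,7)(W), (5,4)(W), (4,6)(W), all W → L
(5,8): only reaches (3,8)(W), (2,8)(W), (1,8)(W), (5,5)(W), (4,7)(W), all W → L
Every other cell has at least one move into one of the L cells above, so it is W.
L cells per row: a=0: 6, a=1: 4, a=2: 2, a=3: 1, a=4: 0, a=5: 4; total 17.

17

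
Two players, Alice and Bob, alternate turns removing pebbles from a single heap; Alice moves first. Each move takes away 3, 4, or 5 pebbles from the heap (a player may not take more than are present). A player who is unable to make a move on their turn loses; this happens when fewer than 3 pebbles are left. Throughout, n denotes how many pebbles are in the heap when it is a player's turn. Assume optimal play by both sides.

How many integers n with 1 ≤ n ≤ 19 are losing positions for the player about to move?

Label each position W (a win for the player to move) or L (a loss). A position with no legal move is L; any other position is W exactly when some move reaches an L, and L when every move reaches a W.
n=0: no move → L
n=1: no move → L
n=2: no move → L
n=3: W (go to 0, an L position)
n=4: W (go to 1, an L position)
n=5: W (go to 2, an L position)
n=6: W (go to 2, an L position)
n=7: W (go to 2, an L position)
n=8: L (options 5(W), 4(W), 3(W) are all W)
n=9: L (options 6(W), 5(W), 4(W) are all W)
n=10: L (options 7(W), 6(W), 5(W) are all W)
n=11: W (go to 8, an L position)
n=12: W (go to 9, an L position)
n=13: W (go to 10, an L position)
n=14: W (go to 10, an L position)
n=15: W (go to 10, an L position)
n=16: L (options 13(W), 12(W), 11(W) are all W)
n=17: L (options 14(W), 13(W), 12(W) are all W)
n=18: L (options 15(W), 14(W), 13(W) are all W)
n=19: W (go to 16, an L position)
L entries with 1 ≤ n ≤ 19 (n=0 is outside the asked range and is not counted): n = 1, 2, 8, 9, 10, 16, 17, 18; that makes 8.

8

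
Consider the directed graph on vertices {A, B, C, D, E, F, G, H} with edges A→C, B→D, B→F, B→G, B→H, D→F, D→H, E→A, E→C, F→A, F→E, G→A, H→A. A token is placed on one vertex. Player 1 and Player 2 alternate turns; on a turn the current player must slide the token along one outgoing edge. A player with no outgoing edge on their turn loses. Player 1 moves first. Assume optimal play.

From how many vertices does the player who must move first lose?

4

Classify positions by backward induction: terminal positions (no move available) are L. From any other position, the mover wins iff some move reaches an L.
Every edge goes from a vertex to one that appears earlier in the order C, A, E, G, H, F, D, B, so processing vertices in that order labels each vertex after all of its successors.
C: no outgoing edge → L
A: W (go to C, an L position)
E: W (go to C, an L position)
G: L (sole option A(W) is W)
H: L (sole option A(W) is W)
F: L (options E(W), A(W) are all W)
D: W (go to F, an L position)
B: W (go to F, an L position)
The L vertices are C, F, G, H; that is 4 in all.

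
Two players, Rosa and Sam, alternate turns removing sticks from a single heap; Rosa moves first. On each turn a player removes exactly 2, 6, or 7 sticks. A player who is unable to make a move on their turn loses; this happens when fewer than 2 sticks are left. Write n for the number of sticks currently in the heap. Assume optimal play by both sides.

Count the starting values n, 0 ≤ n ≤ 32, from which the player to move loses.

Positions with no move are L. A position that does have a move is losing for the player to move precisely when every available move leads to a winning position for the opponent. Fill in the labels:
n=0: no move → L
n=1: no move → L
n=2: W (go to 0, an L position)
n=3: W (go to 1, an L position)
n=4: L (sole option 2(W) is W)
n=5: L (sole option 3(W) is W)
n=6: W (go to 4, an L position)
n=7: W (go to 5, an L position)
n=8: W (go to 1, an L position)
n=9: L (options 7(W), 3(W), 2(W) are all W)
n=10: W (go to 4, an L position)
n=11: W (go to 9, an L position)
n=12: W (go to 5, an L position)
n=13: L (options 11(W), 7(W), 6(W) are all W)
n=14: L (options 12(W), 8(W), 7(W) are all W)
n=15: W (go to 13, an L position)
n=16: W (go to 14, an L position)
n=17: L (options 15(W), 11(W), 10(W) are all W)
n=18: L (options 16(W), 12(W), 11(W) are all W)
n=19: W (go to 17, an L position)
n=20: W (go to 18, an L position)
n=21: W (go to 14, an L position)
n=22: L (options 20(W), 16(W), 15(W) are all W)
n=23: W (go to 17, an L position)
n=24: W (go to 22, an L position)
n=25: W (go to 18, an L position)
n=26: L (options 24(W), 20(W), 19(W) are all W)
n=27: L (options 25(W), 21(W), 20(W) are all W)
n=28: W (go to 26, an L position)
n=29: W (go to 27, an L position)
n=30: L (options 28(W), 24(W), 23(W) are all W)
n=31: L (options 29(W), 25(W), 24(W) are all W)
n=32: W (go to 30, an L position)
L entries with 0 ≤ n ≤ 32: n = 0, 1, 4, 5, 9, 13, 14, 17, 18, 22, 26, 27, 30, 31; that makes 14.

14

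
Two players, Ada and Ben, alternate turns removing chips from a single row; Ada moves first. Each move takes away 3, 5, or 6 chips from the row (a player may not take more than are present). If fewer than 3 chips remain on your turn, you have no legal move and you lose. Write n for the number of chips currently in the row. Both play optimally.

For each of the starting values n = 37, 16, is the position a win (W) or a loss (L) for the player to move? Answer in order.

Work bottom-up. With no move the player to move loses. Otherwise the position is W if at least one move leads to an L position for the opponent, and L if every move leads to a W.
n=0: no move → L
n=1: no move → L
n=2: no move → L
n=3: can move to 0, which is L ⇒ W
n=4: can move to 1, which is L ⇒ W
n=5: can move to 2, which is L ⇒ W
n=6: can move to 1, which is L ⇒ W
n=7: can move to 2, which is L ⇒ W
n=8: can move to 2, which is L ⇒ W
n=9: moves to 6(W), 4(W), 3(W); every one is W ⇒ L
n=10: moves to 7(W), 5(W), 4(W); every one is W ⇒ L
n=11: moves to 8(W), 6(W), 5(W); every one is W ⇒ L
n=12: can move to 9, which is L ⇒ W
n=13: can move to 10, which is L ⇒ W
n=14: can move to 11, which is L ⇒ W
n=15: can move to 10, which is L ⇒ W
n=16: can move to 11, which is L ⇒ W
n=17: can move to 11, which is L ⇒ W
n=18: moves to 15(W), 13(W), 12(W); every one is W ⇒ L
n=19: moves to 16(W), 14(W), 13(W); every one is W ⇒ L
n=20: moves to 17(W), 15(W), 14(W); every one is W ⇒ L
n=21: can move to 18, which is L ⇒ W
n=22: can move to 19, which is L ⇒ W
n=23: can move to 20, which is L ⇒ W
n=24: can move to 19, which is L ⇒ W
n=25: can move to 20, which is L ⇒ W
n=26: can move to 20, which is L ⇒ W
n=27: moves to 24(W), 22(W), 21(W); every one is W ⇒ L
n=28: moves to 25(W), 23(W), 22(W); every one is W ⇒ L
n=29: moves to 26(W), 24(W), 23(W); every one is W ⇒ L
n=30: can move to 27, which is L ⇒ W
n=31: can move to 28, which is L ⇒ W
n=32: can move to 29, which is L ⇒ W
n=33: can move to 28, which is L ⇒ W
n=34: can move to 29, which is L ⇒ W
n=35: can move to 29, which is L ⇒ W
n=36: moves to 33(W), 31(W), 30(W); every one is W ⇒ L
n=37: moves to 34(W), 32(W), 31(W); every one is W ⇒ L

37: L, 16: W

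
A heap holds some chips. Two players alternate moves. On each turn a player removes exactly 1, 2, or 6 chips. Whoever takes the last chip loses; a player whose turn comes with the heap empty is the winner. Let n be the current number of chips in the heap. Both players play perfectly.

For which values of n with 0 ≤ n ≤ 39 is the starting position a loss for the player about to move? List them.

Work bottom-up. With no move the player to move wins. Otherwise the position is W if at least one move leads to an L position for the opponent, and L if every move leads to a W.
n=0: no move; the opponent has just taken the last chip and therefore loses → W
n=1: →0(W) only, which is W, so L
n=2: →1(L), so W
n=3: →1(L), so W
n=4: →3(W), 2(W) — all W, so L
n=5: →4(L), so W
n=6: →4(L), so W
n=7: →1(L), so W
n=8: →7(W), 6(W), 2(W) — all W, so L
n=9: →8(L), so W
n=10: →8(L), so W
n=11: →10(W), 9(W), 5(W) — all W, so L
n=12: →11(L), so W
n=13: →11(L), so W
n=14: →8(L), so W
n=15: →14(W), 13(W), 9(W) — all W, so L
n=16: →15(L), so W
n=17: →15(L), so W
n=18: →17(W), 16(W), 12(W) — all W, so L
n=19: →18(L), so W
n=20: →18(L), so W
n=21: →15(L), so W
n=22: →21(W), 20(W), 16(W) — all W, so L
n=23: →22(L), so W
n=24: →22(L), so W
n=25: →24(W), 23(W), 19(W) — all W, so L
n=26: →25(L), so W
n=27: →25(L), so W
n=28: →22(L), so W
n=29: →28(W), 27(W), 23(W) — all W, so L
n=30: →29(L), so W
n=31: →29(L), so W
n=32: →31(W), 30(W), 26(W) — all W, so L
n=33: →32(L), so W
n=34: →32(L), so W
n=35: →29(L), so W
n=36: →35(W), 34(W), 30(W) — all W, so L
n=37: →36(L), so W
n=38: →36(L), so W
n=39: →38(W), 37(W), 33(W) — all W, so L
Reading off the rows marked L gives the requested list; there are 12 such values of n.

1, 4, 8, 11, 15, 18, 22, 25, 29, 32, 36, 39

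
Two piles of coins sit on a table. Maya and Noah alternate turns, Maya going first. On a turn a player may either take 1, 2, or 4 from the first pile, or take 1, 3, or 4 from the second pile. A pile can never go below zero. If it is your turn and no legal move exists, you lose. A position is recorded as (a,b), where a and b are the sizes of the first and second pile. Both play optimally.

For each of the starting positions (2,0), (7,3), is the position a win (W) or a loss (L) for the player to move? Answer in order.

(2,0): W, (7,3): L

Classify positions by backward induction: terminal positions (no move available) are L. From any other position, the mover wins iff some move reaches an L.
No move ever increases a pile, so every position that can arise here has a ≤ 7 and b ≤ 3; it is enough to label the cells with 0 ≤ a ≤ 7 and 0 ≤ b ≤ 3.
Every move lowers a or b (never raises either), so fill the grid row by row in increasing a, and left to right within a row: each cell's successors are then already labelled.
      b=0  b=1  b=2  b=3
a=0:    L    W    L    W
a=1:    W    L    W    L
a=2:    W    W    W    W
a=3:    L    W    L    W
a=4:    W    L    W    L
a=5:    W    W    W    W
a=6:    L    W    L    W
a=7:    W    L    W    L
Cells with no legal move (terminal, hence L): (0,0).
The remaining L cells, each justified by listing all of its moves:
(0,2): →(0,1)(W) only, which is W, so L
(1,1): →(0,1)(W), (1,0)(W) — all W, so L
(1,3): →(0,3)(W), (1,2)(W), (1,0)(W) — all W, so L
(3,0): →(2,0)(W), (1,0)(W) — all W, so L
(3,2): →(2,2)(W), (1,2)(W), (3,1)(W) — all W, so L
(4,1): →(3,1)(W), (2,1)(W), (0,1)(W), (4,0)(W) — all W, so L
(4,3): →(3,3)(W), (2,3)(W), (0,3)(W), (4,2)(W), (4,0)(W) — all W, so L
(6,0): →(5,0)(W), (4,0)(W), (2,0)(W) — all W, so L
(6,2): →(5,2)(W), (4,2)(W), (2,2)(W), (6,1)(W) — all W, so L
(7,1): →(6,1)(W), (5,1)(W), (3,1)(W), (7,0)(W) — all W, so L
(7,3): →(6,3)(W), (5,3)(W), (3,3)(W), (7,2)(W), (7,0)(W) — all W, so L
Every other cell has at least one move into one of the L cells above, so it is W.
(2,0): the move to (0,0) reaches an L cell, so W
(7,3): one of the L cells justified above, so L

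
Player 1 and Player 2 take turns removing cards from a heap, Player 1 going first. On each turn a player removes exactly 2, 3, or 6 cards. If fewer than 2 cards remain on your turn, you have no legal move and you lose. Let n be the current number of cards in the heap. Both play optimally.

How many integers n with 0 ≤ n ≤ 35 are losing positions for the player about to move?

Classify positions by backward induction: terminal positions (no move available) are L. From any other position, the mover wins iff some move reaches an L.
n=0: no move → L
n=1: no move → L
n=2: reaches L-position 0 → W
n=3: reaches L-position 1 → W
n=4: reaches L-position 1 → W
n=5: only reaches 3(W), 2(W), all W → L
n=6: reaches L-position 0 → W
n=7: reaches L-position 5 → W
n=8: reaches L-position 5 → W
n=9: only reaches 7(W), 6(W), 3(W), all W → L
n=10: only reaches 8(W), 7(W), 4(W), all W → L
n=11: reaches L-position 9 → W
n=12: reaches L-position 10 → W
n=13: reaches L-position 10 → W
n=14: only reaches 12(W), 11(W), 8(W), all W → L
n=15: reaches L-position 9 → W
n=16: reaches L-position 14 → W
n=17: reaches L-position 14 → W
n=18: only reaches 16(W), 15(W), 12(W), all W → L
n=19: only reaches 17(W), 16(W), 13(W), all W → L
n=20: reaches L-position 18 → W
n=21: reaches L-position 19 → W
n=22: reaches L-position 19 → W
n=23: only reaches 21(W), 20(W), 17(W), all W → L
n=24: reaches L-position 18 → W
n=25: reaches L-position 23 → W
n=26: reaches L-position 23 → W
n=27: only reaches 25(W), 24(W), 21(W), all W → L
n=28: only reaches 26(W), 25(W), 22(W), all W → L
n=29: reaches L-position 27 → W
n=30: reaches L-position 28 → W
n=31: reaches L-position 28 → W
n=32: only reaches 30(W), 29(W), 26(W), all W → L
n=33: reaches L-position 27 → W
n=34: reaches L-position 32 → W
n=35: reaches L-position 32 → W
L entries with 0 ≤ n ≤ 35: n = 0, 1, 5, 9, 10, 14, 18, 19, 23, 27, 28, 32; that makes 12.

12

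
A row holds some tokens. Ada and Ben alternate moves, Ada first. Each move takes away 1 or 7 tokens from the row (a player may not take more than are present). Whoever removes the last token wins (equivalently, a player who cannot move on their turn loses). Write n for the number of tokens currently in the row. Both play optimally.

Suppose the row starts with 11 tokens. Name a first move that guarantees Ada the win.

Compute win/loss labels from the base case upward. A position with no move is L. Any other position is W if it can reach an L in one move, else L.
n=0: no move → L
n=1: →0(L), so W
n=2: →1(W) only, which is W, so L
n=3: →2(L), so W
n=4: →3(W) only, which is W, so L
n=5: →4(L), so W
n=6: →5(W) only, which is W, so L
n=7: →6(L), so W
n=8: →7(W), 1(W) — all W, so L
n=9: →8(L), so W
n=10: →9(W), 3(W) — all W, so L
n=11: →10(L), so W
From 11, the L positions reachable in one move are: 10, 4. Any move reaching one of these is winning.

Remove 1, leaving 10.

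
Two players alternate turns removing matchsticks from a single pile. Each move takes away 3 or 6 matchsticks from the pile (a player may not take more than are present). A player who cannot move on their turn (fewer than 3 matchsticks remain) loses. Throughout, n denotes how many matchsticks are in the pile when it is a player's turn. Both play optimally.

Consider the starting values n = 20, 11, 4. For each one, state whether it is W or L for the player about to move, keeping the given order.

20: L, 11: L, 4: W

Positions with no move are L. A position that does have a move is losing for the player to move precisely when every available move leads to a winning position for the opponent. Fill in the labels:
n=0: no move → L
n=1: no move → L
n=2: no move → L
n=3: W (go to 0, an L position)
n=4: W (go to 1, an L position)
n=5: W (go to 2, an L position)
n=6: W (go to 0, an L position)
n=7: W (go to 1, an L position)
n=8: W (go to 2, an L position)
n=9: L (options 6(W), 3(W) are all W)
n=10: L (options 7(W), 4(W) are all W)
n=11: L (options 8(W), 5(W) are all W)
n=12: W (go to 9, an L position)
n=13: W (go to 10, an L position)
n=14: W (go to 11, an L position)
n=15: W (go to 9, an L position)
n=16: W (go to 10, an L position)
n=17: W (go to 11, an L position)
n=18: L (options 15(W), 12(W) are all W)
n=19: L (options 16(W), 13(W) are all W)
n=20: L (options 17(W), 14(W) are all W)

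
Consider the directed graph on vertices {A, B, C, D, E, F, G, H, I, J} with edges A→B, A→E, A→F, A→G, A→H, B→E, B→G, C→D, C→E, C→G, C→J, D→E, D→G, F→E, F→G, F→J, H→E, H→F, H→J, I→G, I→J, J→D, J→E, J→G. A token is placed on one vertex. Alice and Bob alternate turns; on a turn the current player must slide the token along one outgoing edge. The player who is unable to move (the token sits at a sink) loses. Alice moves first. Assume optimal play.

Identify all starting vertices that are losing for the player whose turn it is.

E, G

Compute win/loss labels from the base case upward. A position with no move is L. Any other position is W if it can reach an L in one move, else L.
Every edge goes from a vertex to one that appears earlier in the order E, G, D, J, F, B, C, I, H, A, so processing vertices in that order labels each vertex after all of its successors.
E: no outgoing edge → L
G: no outgoing edge → L
D: can move to G, which is L ⇒ W
J: can move to G, which is L ⇒ W
F: can move to G, which is L ⇒ W
B: can move to G, which is L ⇒ W
C: can move to G, which is L ⇒ W
I: can move to G, which is L ⇒ W
H: can move to E, which is L ⇒ W
A: can move to G, which is L ⇒ W
The losing starting vertices are exactly the entries labelled L in this table (2 of them).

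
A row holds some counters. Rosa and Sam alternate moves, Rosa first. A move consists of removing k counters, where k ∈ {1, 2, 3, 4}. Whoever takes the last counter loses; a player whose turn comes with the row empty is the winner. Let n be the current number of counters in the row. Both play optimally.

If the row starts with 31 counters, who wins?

Sam wins.

Build the W/L table. Terminal = W. A non-terminal position is W if it has a move to some L; otherwise it is L.
n=0: no move; the opponent has just taken the last counter and therefore loses → W
n=1: L (sole option 0(W) is W)
n=2: W (go to 1, an L position)
n=3: W (go to 1, an L position)
n=4: W (go to 1, an L position)
n=5: W (go to 1, an L position)
n=6: L (options 5(W), 4(W), 3(W), 2(W) are all W)
n=7: W (go to 6, an L position)
n=8: W (go to 6, an L position)
n=9: W (go to 6, an L position)
n=10: W (go to 6, an L position)
n=11: L (options 10(W), 9(W), 8(W), 7(W) are all W)
n=12: W (go to 11, an L position)
n=13: W (go to 11, an L position)
n=14: W (go to 11, an L position)
n=15: W (go to 11, an L position)
n=16: L (options 15(W), 14(W), 13(W), 12(W) are all W)
n=17: W (go to 16, an L position)
n=18: W (go to 16, an L position)
n=19: W (go to 16, an L position)
n=20: W (go to 16, an L position)
n=21: L (options 20(W), 19(W), 18(W), 17(W) are all W)
n=22: W (go to 21, an L position)
n=23: W (go to 21, an L position)
n=24: W (go to 21, an L position)
n=25: W (go to 21, an L position)
n=26: L (options 25(W), 24(W), 23(W), 22(W) are all W)
n=27: W (go to 26, an L position)
n=28: W (go to 26, an L position)
n=29: W (go to 26, an L position)
n=30: W (go to 26, an L position)
n=31: L (options 30(W), 29(W), 28(W), 27(W) are all W)
Every move from 31 reaches a W position, so the mover loses.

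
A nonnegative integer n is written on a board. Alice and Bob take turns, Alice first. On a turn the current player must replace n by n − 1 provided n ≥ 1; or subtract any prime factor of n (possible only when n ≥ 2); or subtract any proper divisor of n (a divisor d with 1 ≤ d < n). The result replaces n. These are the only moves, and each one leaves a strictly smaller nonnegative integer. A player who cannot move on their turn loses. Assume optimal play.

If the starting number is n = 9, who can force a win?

Positions with no move are L. A position that does have a move is losing for the player to move precisely when every available move leads to a winning position for the opponent. Fill in the labels:
n=0: no move → L
n=1: →0(L), so W
n=2: →0(L), so W
n=3: →0(L), so W
n=4: →2(W), 3(W) — all W, so L
n=5: →0(L), so W
n=6: →4(L), so W
n=7: →0(L), so W
n=8: →4(L), so W
n=9: →6(W), 8(W) — all W, so L
The starting position 9 is L: whatever Alice does, the opponent receives a W position.

Bob wins.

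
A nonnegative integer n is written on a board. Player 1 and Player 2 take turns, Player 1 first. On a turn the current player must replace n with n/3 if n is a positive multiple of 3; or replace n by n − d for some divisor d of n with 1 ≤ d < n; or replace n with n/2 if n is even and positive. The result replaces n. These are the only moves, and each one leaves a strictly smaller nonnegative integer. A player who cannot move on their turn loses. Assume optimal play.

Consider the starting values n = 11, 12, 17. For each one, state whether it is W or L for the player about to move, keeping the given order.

Use the standard recursion: the mover loses at a terminal position; elsewhere, the mover wins exactly when some move hands the opponent an L position.
n=0: no move → L
n=1: no move → L
n=2: can move to 1, which is L ⇒ W
n=3: can move to 1, which is L ⇒ W
n=4: moves to 2(W), 3(W); every one is W ⇒ L
n=5: can move to 4, which is L ⇒ W
n=6: can move to 4, which is L ⇒ W
n=7: the only move is to 6(W), a W ⇒ L
n=8: can move to 4, which is L ⇒ W
n=9: moves to 3(W), 6(W), 8(W); every one is W ⇒ L
n=10: can move to 9, which is L ⇒ W
n=11: the only move is to 10(W), a W ⇒ L
n=12: can move to 4, which is L ⇒ W
n=13: the only move is to 12(W), a W ⇒ L
n=14: can move to 7, which is L ⇒ W
n=15: moves to 5(W), 10(W), 12(W), 14(W); every one is W ⇒ L
n=16: can move to 15, which is L ⇒ W
n=17: the only move is to 16(W), a W ⇒ L

11: L, 12: W, 17: L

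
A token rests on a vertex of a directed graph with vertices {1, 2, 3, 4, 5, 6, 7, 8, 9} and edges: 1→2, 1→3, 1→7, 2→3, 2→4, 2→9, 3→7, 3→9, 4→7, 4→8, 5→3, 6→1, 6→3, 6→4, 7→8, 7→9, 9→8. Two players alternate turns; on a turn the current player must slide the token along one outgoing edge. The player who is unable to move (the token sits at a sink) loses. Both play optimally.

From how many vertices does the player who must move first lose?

Classify positions by backward induction: terminal positions (no move available) are L. From any other position, the mover wins iff some move reaches an L.
Every edge goes from a vertex to one that appears earlier in the order 8, 9, 7, 4, 3, 2, 1, 5, 6, so processing vertices in that order labels each vertex after all of its successors.
8: no outgoing edge → L
9: can move to 8, which is L ⇒ W
7: can move to 8, which is L ⇒ W
4: can move to 8, which is L ⇒ W
3: moves to 7(W), 9(W); every one is W ⇒ L
2: can move to 3, which is L ⇒ W
1: can move to 3, which is L ⇒ W
5: can move to 3, which is L ⇒ W
6: can move to 3, which is L ⇒ W
The L vertices are 3, 8; that is 2 in all.

2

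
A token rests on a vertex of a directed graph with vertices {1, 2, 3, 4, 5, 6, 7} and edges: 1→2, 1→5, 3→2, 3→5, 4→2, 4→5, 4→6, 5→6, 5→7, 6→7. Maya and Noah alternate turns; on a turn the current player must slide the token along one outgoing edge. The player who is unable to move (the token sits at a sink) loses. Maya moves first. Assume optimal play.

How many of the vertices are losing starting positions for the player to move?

Label each position W (a win for the player to move) or L (a loss). A position with no legal move is L; any other position is W exactly when some move reaches an L, and L when every move reaches a W.
Every edge goes from a vertex to one that appears earlier in the order 2, 7, 6, 5, 3, 1, 4, so processing vertices in that order labels each vertex after all of its successors.
2: no outgoing edge → L
7: no outgoing edge → L
6: W (go to 7, an L position)
5: W (go to 7, an L position)
3: W (go to 2, an L position)
1: W (go to 2, an L position)
4: W (go to 2, an L position)
The L vertices are 2, 7; that is 2 in all.

2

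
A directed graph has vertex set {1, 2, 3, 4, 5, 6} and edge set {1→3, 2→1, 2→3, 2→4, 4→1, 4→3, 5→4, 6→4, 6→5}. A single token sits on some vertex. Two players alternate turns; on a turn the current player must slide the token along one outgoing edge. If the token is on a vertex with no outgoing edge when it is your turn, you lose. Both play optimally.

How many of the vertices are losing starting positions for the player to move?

2

Positions with no move are L. A position that does have a move is losing for the player to move precisely when every available move leads to a winning position for the opponent. Fill in the labels:
Every edge goes from a vertex to one that appears earlier in the order 3, 1, 4, 5, 2, 6, so processing vertices in that order labels each vertex after all of its successors.
3: no outgoing edge → L
1: can move to 3, which is L ⇒ W
4: can move to 3, which is L ⇒ W
5: the only move is to 4(W), a W ⇒ L
2: can move to 3, which is L ⇒ W
6: can move to 5, which is L ⇒ W
The L vertices are 3, 5; that is 2 in all.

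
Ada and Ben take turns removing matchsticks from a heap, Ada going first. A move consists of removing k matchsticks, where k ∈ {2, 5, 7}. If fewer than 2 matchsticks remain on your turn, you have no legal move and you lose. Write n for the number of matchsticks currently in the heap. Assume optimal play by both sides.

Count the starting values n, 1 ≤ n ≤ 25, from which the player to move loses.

Work bottom-up. With no move the player to move loses. Otherwise the position is W if at least one move leads to an L position for the opponent, and L if every move leads to a W.
n=0: no move → L
n=1: no move → L
n=2: can move to 0, which is L ⇒ W
n=3: can move to 1, which is L ⇒ W
n=4: the only move is to 2(W), a W ⇒ L
n=5: can move to 0, which is L ⇒ W
n=6: can move to 4, which is L ⇒ W
n=7: can move to 0, which is L ⇒ W
n=8: can move to 1, which is L ⇒ W
n=9: can move to 4, which is L ⇒ W
n=10: moves to 8(W), 5(W), 3(W); every one is W ⇒ L
n=11: can move to 4, which is L ⇒ W
n=12: can move to 10, which is L ⇒ W
n=13: moves to 11(W), 8(W), 6(W); every one is W ⇒ L
n=14: moves to 12(W), 9(W), 7(W); every one is W ⇒ L
n=15: can move to 13, which is L ⇒ W
n=16: can move to 14, which is L ⇒ W
n=17: can move to 10, which is L ⇒ W
n=18: can move to 13, which is L ⇒ W
n=19: can move to 14, which is L ⇒ W
n=20: can move to 13, which is L ⇒ W
n=21: can move to 14, which is L ⇒ W
n=22: moves to 20(W), 17(W), 15(W); every one is W ⇒ L
n=23: moves to 21(W), 18(W), 16(W); every one is W ⇒ L
n=24: can move to 22, which is L ⇒ W
n=25: can move to 23, which is L ⇒ W
L entries with 1 ≤ n ≤ 25 (n=0 is outside the asked range and is not counted): n = 1, 4, 10, 13, 14, 22, 23; that makes 7.

7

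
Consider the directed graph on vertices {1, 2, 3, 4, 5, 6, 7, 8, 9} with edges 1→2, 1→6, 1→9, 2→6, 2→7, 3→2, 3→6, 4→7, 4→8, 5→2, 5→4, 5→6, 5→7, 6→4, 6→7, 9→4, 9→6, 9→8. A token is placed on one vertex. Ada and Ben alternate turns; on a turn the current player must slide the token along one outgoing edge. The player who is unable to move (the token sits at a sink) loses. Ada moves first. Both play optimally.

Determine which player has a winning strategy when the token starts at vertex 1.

Compute win/loss labels from the base case upward. A position with no move is L. Any other position is W if it can reach an L in one move, else L.
Every edge goes from a vertex to one that appears earlier in the order 7, 8, 4, 6, 9, 2, 5, 1, 3, so processing vertices in that order labels each vertex after all of its successors.
7: no outgoing edge → L
8: no outgoing edge → L
4: →8(L), so W
6: →7(L), so W
9: →8(L), so W
2: →7(L), so W
5: →7(L), so W
1: →2(W), 9(W), 6(W) — all W, so L
3: →2(W), 6(W) — all W, so L
The starting position 1 is L: whatever Ada does, the opponent receives a W position.

Ben wins.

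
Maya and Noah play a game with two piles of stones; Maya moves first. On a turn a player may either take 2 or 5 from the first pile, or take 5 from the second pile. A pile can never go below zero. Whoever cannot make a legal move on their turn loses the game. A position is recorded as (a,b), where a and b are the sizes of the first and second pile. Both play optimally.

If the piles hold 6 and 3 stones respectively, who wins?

Maya wins.

Use the standard recursion: the mover loses at a terminal position; elsewhere, the mover wins exactly when some move hands the opponent an L position.
No move ever increases a pile, so every position that can arise here has a ≤ 6 and b ≤ 3; it is enough to label the cells with 0 ≤ a ≤ 6 and 0 ≤ b ≤ 3.
Every move lowers a or b (never raises either), so fill the grid row by row in increasing a, and left to right within a row: each cell's successors are then already labelled.
      b=0  b=1  b=2  b=3
a=0:    L    L    L    L
a=1:    L    L    L    L
a=2:    W    W    W    W
a=3:    W    W    W    W
a=4:    L    L    L    L
a=5:    W    W    W    W
a=6:    W    W    W    W
Cells with no legal move (terminal, hence L): (0,0), (0,1), (0,2), (0,3), (1,0), (1,1), (1,2), (1,3).
The remaining L cells, each justified by listing all of its moves:
(4,0): L (sole option (2,0)(W) is W)
(4,1): L (sole option (2,1)(W) is W)
(4,2): L (sole option (2,2)(W) is W)
(4,3): L (sole option (2,3)(W) is W)
Every other cell has at least one move into one of the L cells above, so it is W.
From (6,3) Maya can move to (4,3), reaching an L position.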